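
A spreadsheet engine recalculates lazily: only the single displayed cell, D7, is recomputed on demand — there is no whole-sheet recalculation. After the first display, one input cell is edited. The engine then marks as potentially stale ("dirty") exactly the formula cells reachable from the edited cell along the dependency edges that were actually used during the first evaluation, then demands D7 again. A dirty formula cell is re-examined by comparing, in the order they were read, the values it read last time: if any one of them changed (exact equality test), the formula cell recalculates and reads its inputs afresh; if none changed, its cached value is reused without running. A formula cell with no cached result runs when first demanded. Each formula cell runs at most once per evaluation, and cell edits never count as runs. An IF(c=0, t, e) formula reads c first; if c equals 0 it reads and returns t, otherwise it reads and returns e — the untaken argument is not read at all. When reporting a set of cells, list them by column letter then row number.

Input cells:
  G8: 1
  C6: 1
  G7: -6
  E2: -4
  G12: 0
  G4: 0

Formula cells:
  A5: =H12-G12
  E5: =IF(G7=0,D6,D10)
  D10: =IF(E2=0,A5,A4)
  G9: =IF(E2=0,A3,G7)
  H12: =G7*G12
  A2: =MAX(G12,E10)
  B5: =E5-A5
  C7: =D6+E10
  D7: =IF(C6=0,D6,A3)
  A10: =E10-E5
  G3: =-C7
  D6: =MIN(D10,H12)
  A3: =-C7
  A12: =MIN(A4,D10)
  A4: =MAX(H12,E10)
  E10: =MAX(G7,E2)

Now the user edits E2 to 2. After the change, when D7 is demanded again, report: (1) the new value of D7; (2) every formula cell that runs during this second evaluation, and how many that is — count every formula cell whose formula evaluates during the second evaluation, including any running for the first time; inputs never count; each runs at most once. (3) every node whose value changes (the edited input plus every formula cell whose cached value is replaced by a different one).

First evaluation (everything demanded from the output):
  E10 = MAX(-6, -4) = -4
  H12 = -6 * 0 = 0
  A4 = MAX(0, -4) = 0
  D10 = IF(E2=0: E2=-4 -> else branch A4) = 0
  D6 = MIN(0, 0) = 0
  C7 = 0 + -4 = -4
  A3 = -(-4) = 4
  D7 = IF(C6=0: C6=1 -> else branch A3) = 4

Propagation after the edit:
  E10: runs — E2 -4->2; result 2.
  A4: runs — E10 -4->2; result 2.
  D10: runs — E2 -4->2; A4 0->2; result 2.
  D6: runs — D10 0->2; result 0 (same value as before).
  C7: runs — E10 -4->2; result 2.
  A3: runs — C7 -4->2; result -2.
  D7: runs — A3 4->-2; result -2.

New value of D7: -2.
Formula cells that run: A3, A4, C7, D6, D7, D10, E10 — 7 in total.
Values that change: A3, A4, C7, D7, D10, E2, E10.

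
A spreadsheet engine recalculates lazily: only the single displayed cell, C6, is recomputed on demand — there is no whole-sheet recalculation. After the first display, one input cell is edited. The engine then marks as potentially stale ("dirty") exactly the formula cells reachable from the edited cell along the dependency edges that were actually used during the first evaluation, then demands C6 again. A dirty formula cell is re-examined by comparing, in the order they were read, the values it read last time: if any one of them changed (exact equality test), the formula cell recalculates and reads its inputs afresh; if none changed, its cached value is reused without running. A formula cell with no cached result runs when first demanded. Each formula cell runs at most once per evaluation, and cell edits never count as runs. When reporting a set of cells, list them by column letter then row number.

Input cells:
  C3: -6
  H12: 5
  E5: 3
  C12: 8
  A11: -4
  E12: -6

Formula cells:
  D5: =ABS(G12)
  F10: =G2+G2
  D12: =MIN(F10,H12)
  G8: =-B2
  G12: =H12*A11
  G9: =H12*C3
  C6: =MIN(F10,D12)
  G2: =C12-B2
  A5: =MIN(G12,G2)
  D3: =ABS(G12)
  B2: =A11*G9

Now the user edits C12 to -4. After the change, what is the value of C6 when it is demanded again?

New value of C6: -248.

First evaluation (everything demanded from the output):
  G9 = 5 * -6 = -30
  B2 = -4 * -30 = 120
  G2 = 8 - 120 = -112
  F10 = -112 + -112 = -224
  D12 = MIN(-224, 5) = -224
  C6 = MIN(-224, -224) = -224

Propagation after the edit:
  G2: runs — C12 8->-4; result -124.
  F10: runs — G2 -112->-124; G2 -112->-124; result -248.
  D12: runs — F10 -224->-248; result -248.
  C6: runs — F10 -224->-248; D12 -224->-248; result -248.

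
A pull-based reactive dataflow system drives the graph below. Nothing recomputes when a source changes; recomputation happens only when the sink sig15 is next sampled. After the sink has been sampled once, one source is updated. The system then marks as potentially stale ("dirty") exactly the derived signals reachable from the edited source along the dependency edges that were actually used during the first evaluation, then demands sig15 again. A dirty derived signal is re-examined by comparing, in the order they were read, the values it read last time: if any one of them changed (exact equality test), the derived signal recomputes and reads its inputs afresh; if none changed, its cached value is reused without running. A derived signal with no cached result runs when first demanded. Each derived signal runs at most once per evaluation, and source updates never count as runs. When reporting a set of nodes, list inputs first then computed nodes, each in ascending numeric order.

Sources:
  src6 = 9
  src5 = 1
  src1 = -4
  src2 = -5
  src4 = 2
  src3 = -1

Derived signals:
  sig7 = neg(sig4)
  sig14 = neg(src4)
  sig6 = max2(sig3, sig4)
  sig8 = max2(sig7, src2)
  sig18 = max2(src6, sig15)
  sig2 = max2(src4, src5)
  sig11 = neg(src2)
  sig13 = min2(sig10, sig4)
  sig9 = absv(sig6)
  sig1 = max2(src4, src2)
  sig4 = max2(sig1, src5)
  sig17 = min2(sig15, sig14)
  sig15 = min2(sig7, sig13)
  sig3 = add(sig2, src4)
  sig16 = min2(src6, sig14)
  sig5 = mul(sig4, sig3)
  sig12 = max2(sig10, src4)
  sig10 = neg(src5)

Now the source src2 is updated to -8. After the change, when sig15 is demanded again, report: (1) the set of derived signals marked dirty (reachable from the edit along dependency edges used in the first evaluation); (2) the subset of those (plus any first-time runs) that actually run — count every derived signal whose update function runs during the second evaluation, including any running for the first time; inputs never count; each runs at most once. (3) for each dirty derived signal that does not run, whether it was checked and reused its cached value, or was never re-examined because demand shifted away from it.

First evaluation (everything demanded from the output):
  sig1 = max2(2, -5) = 2
  sig4 = max2(2, 1) = 2
  sig7 = neg(2) = -2
  sig10 = neg(1) = -1
  sig13 = min2(-1, 2) = -1
  sig15 = min2(-2, -1) = -2

Propagation after the edit:
  sig1: runs — src2 -5->-8; result 2 (same value as before).
  sig4: checked — values it read are unchanged (sig1 unchanged, src5 unchanged); reused cached 2 without running.
  sig7: checked — values it read are unchanged (sig4 unchanged); reused cached -2 without running.
  sig13: checked — values it read are unchanged (sig10 unchanged, sig4 unchanged); reused cached -1 without running.
  sig15: checked — values it read are unchanged (sig7 unchanged, sig13 unchanged); reused cached -2 without running.

Key observation: the change is absorbed at sig1 — it re-runs but produces the same value, and the output's value is unchanged.

Marked dirty: sig1, sig4, sig7, sig13, sig15.
Derived signals that run: sig1 — 1 in total.
Checked but reused from cache: sig4, sig7, sig13, sig15.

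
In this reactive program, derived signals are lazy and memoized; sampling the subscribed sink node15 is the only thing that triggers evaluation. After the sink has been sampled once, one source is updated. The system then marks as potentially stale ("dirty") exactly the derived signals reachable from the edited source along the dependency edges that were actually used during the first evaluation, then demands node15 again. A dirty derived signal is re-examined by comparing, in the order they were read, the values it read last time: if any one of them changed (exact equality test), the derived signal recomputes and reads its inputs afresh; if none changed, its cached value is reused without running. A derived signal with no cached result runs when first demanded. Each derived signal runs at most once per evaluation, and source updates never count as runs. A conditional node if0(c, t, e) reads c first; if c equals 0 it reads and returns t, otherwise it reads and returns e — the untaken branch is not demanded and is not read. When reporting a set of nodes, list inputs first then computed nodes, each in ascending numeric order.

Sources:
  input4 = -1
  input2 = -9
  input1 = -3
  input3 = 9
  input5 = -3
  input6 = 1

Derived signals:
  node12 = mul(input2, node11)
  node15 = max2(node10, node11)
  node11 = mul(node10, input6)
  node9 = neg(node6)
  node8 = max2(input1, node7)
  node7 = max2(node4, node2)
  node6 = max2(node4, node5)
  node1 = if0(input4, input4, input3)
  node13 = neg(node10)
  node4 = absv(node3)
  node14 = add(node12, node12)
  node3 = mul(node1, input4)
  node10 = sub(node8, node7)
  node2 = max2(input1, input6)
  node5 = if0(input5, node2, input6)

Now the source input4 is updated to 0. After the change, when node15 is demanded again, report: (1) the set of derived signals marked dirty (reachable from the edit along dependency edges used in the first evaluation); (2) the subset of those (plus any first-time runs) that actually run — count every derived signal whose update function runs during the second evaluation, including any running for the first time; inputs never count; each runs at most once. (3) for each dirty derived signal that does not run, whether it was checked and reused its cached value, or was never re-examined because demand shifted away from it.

The edit dirties: node1, node3, node4, node7, node8, node10, node11, node15.
6 derived signals run: node1, node3, node4, node7, node8, node10.
Cache hits after checking: node11, node15.
Note the absorption at node10: it re-runs yet its value is the same, leaving the output's value untouched.

First demand of the output computes:
  node1 = if0(input4=-1 -> else branch input3) = 9
  node2 = max2(-3, 1) = 1
  node3 = mul(9, -1) = -9
  node4 = absv(-9) = 9
  node7 = max2(9, 1) = 9
  node8 = max2(-3, 9) = 9
  node10 = sub(9, 9) = 0
  node11 = mul(0, 1) = 0
  node15 = max2(0, 0) = 0

After the edit, cleaning proceeds:
  node1: a read changed (input4 -1->0) — executes, giving 0.
  node3: a read changed (node1 9->0; input4 -1->0) — executes, giving 0.
  node4: a read changed (node3 -9->0) — executes, giving 0.
  node7: a read changed (node4 9->0) — executes, giving 1.
  node8: a read changed (node7 9->1) — executes, giving 1.
  node10: a read changed (node8 9->1; node7 9->1) — executes, giving 0 — identical to its old value.
  node11: dirty, but its reads are unchanged (node10 unchanged, input6 unchanged); cached 0 stands.
  node15: dirty, but its reads are unchanged (node10 unchanged, node11 unchanged); cached 0 stands.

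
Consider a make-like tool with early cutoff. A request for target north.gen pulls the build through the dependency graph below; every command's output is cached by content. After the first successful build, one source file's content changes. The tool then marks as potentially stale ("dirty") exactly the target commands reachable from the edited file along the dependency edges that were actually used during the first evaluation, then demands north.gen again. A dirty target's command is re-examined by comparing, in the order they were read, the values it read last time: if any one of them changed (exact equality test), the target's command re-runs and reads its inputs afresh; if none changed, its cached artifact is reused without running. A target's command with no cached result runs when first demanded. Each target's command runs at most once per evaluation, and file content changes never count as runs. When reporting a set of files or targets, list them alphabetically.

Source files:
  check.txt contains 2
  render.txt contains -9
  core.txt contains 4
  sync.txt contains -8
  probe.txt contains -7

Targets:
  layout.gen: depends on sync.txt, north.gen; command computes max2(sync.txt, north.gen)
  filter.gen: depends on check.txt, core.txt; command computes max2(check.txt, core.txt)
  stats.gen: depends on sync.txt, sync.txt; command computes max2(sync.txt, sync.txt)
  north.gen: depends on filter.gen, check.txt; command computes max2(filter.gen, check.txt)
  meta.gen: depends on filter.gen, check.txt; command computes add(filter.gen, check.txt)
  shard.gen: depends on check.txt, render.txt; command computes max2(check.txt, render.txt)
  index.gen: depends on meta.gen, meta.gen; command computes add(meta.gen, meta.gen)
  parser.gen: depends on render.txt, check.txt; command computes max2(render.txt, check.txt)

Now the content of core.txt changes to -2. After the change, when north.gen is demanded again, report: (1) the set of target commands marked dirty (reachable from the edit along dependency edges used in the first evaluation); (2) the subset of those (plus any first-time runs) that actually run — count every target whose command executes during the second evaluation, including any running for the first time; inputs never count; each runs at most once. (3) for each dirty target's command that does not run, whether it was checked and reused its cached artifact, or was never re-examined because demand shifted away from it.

The edit dirties: filter.gen, north.gen.
2 target commands run: filter.gen, north.gen.
No dirty target's command escaped a run.

First demand of the output computes:
  filter.gen = max2(2, 4) = 4
  north.gen = max2(4, 2) = 4

After the edit, cleaning proceeds:
  filter.gen: a read changed (core.txt 4->-2) — executes, giving 2.
  north.gen: a read changed (filter.gen 4->2) — executes, giving 2.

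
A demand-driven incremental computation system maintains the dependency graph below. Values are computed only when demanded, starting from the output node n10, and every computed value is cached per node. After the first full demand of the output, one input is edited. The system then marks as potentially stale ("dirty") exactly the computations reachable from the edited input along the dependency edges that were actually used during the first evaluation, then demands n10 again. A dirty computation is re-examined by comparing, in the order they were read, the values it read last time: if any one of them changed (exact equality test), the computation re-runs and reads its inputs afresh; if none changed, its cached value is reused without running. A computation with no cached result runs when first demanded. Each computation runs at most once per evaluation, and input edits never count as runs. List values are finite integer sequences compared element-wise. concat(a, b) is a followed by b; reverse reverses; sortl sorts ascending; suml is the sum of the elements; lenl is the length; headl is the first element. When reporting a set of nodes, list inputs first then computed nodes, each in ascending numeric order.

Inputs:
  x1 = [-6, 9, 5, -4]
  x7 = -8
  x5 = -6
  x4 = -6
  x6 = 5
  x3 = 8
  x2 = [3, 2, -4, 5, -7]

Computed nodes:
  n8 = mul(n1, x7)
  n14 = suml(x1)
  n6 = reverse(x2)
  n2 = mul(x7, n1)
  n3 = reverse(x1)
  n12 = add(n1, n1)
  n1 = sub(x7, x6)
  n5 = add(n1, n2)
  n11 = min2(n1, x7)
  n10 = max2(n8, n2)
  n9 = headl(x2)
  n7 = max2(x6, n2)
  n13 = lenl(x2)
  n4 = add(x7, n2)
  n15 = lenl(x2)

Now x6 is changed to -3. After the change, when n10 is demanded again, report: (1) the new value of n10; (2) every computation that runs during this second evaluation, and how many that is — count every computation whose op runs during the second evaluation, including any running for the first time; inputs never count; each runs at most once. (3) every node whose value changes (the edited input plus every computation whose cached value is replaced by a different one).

First evaluation (everything demanded from the output):
  n1 = sub(-8, 5) = -13
  n2 = mul(-8, -13) = 104
  n8 = mul(-13, -8) = 104
  n10 = max2(104, 104) = 104

Propagation after the edit:
  n1: runs — x6 5->-3; result -5.
  n2: runs — n1 -13->-5; result 40.
  n8: runs — n1 -13->-5; result 40.
  n10: runs — n8 104->40; n2 104->40; result 40.

New value of n10: 40.
Computations that run: n1, n2, n8, n10 — 4 in total.
Values that change: x6, n1, n2, n8, n10.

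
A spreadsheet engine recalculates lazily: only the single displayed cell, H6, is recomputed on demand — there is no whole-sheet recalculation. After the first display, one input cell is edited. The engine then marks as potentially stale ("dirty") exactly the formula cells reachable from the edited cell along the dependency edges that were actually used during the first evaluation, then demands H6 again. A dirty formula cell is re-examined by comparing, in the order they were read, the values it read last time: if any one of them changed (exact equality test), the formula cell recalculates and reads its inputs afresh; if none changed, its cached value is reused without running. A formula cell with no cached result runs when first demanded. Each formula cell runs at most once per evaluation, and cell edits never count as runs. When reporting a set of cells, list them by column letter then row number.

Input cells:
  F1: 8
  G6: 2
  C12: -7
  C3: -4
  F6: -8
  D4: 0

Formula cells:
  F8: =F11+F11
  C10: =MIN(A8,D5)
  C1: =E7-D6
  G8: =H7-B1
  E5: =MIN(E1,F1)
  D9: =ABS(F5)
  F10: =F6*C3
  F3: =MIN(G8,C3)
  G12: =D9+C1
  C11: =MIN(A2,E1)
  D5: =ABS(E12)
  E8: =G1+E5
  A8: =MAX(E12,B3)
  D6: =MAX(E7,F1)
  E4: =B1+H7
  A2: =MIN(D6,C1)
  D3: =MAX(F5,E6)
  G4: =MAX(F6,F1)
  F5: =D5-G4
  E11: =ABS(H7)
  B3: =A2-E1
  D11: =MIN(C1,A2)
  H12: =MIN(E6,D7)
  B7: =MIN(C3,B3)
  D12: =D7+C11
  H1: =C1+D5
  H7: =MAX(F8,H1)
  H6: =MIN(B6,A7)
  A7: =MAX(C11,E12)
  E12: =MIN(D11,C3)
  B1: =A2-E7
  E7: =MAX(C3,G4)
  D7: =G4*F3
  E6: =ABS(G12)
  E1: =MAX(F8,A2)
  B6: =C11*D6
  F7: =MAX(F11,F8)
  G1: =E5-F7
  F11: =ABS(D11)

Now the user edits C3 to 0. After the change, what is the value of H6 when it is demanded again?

New value of H6: 0.
Key observation: the cutoff stops propagation at D6 — its inputs' values are unchanged, so it reuses its cache.

First evaluation (everything demanded from the output):
  G4 = MAX(-8, 8) = 8
  E7 = MAX(-4, 8) = 8
  D6 = MAX(8, 8) = 8
  C1 = 8 - 8 = 0
  A2 = MIN(8, 0) = 0
  D11 = MIN(0, 0) = 0
  E12 = MIN(0, -4) = -4
  F11 = ABS(0) = 0
  F8 = 0 + 0 = 0
  E1 = MAX(0, 0) = 0
  C11 = MIN(0, 0) = 0
  A7 = MAX(0, -4) = 0
  B6 = 0 * 8 = 0
  H6 = MIN(0, 0) = 0

Propagation after the edit:
  E7: runs — C3 -4->0; result 8 (same value as before).
  D6: checked — values it read are unchanged (E7 unchanged, F1 unchanged); reused cached 8 without running.
  C1: checked — values it read are unchanged (E7 unchanged, D6 unchanged); reused cached 0 without running.
  A2: checked — values it read are unchanged (D6 unchanged, C1 unchanged); reused cached 0 without running.
  D11: checked — values it read are unchanged (C1 unchanged, A2 unchanged); reused cached 0 without running.
  E12: runs — C3 -4->0; result 0.
  F11: checked — values it read are unchanged (D11 unchanged); reused cached 0 without running.
  F8: checked — values it read are unchanged (F11 unchanged, F11 unchanged); reused cached 0 without running.
  E1: checked — values it read are unchanged (F8 unchanged, A2 unchanged); reused cached 0 without running.
  C11: checked — values it read are unchanged (A2 unchanged, E1 unchanged); reused cached 0 without running.
  A7: runs — E12 -4->0; result 0 (same value as before).
  B6: checked — values it read are unchanged (C11 unchanged, D6 unchanged); reused cached 0 without running.
  H6: checked — values it read are unchanged (B6 unchanged, A7 unchanged); reused cached 0 without running.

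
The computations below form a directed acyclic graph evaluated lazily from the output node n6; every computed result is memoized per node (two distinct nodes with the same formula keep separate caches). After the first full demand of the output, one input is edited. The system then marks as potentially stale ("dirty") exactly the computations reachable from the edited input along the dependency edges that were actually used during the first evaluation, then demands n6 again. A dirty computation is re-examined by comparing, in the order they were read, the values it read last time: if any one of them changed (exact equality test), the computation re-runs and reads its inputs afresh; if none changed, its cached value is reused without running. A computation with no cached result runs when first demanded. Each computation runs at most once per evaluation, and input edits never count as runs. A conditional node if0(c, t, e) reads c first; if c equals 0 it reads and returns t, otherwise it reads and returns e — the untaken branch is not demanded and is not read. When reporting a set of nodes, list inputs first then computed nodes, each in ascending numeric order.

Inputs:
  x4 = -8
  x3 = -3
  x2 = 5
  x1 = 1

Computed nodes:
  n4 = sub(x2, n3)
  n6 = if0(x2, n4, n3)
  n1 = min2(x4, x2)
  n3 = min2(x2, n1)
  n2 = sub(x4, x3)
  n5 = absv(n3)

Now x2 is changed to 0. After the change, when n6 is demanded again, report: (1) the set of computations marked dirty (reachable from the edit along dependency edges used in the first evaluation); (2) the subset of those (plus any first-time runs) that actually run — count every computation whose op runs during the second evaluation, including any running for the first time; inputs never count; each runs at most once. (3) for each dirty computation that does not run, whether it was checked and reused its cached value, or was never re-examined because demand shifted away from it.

First demand of the output computes:
  n1 = min2(-8, 5) = -8
  n3 = min2(5, -8) = -8
  n6 = if0(x2=5 -> else branch n3) = -8

After the edit, cleaning proceeds:
  n1: a read changed (x2 5->0) — executes, giving -8 — identical to its old value.
  n3: a read changed (x2 5->0) — executes, giving -8 — identical to its old value.
  n4: had never run; runs now, result 8.
  n6: a read changed (x2 5->0) — executes, giving 8.

Note the branch switch — n4 had no cache and runs now for the first time.

The edit dirties: n1, n3, n6.
4 computations run: n1, n3, n4, n6.
No dirty computation escaped a run.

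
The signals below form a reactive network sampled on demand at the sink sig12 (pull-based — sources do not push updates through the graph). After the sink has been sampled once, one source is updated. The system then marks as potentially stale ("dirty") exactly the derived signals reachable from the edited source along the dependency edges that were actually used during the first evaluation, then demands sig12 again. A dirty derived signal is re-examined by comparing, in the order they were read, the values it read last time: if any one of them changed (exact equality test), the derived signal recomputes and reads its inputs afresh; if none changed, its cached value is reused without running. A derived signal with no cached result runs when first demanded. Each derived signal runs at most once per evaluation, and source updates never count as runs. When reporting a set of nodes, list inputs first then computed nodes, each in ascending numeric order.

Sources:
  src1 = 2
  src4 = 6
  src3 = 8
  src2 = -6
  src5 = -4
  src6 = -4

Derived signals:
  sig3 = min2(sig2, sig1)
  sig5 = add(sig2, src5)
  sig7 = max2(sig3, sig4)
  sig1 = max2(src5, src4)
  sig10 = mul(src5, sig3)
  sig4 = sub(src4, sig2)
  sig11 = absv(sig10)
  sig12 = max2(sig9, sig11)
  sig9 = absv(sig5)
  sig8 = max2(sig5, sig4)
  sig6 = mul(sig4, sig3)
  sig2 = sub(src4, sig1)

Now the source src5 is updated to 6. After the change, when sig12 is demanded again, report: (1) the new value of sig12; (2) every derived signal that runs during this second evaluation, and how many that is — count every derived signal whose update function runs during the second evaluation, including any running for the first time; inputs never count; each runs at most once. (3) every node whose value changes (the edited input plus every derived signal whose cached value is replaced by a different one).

Initial pass — values computed on the first demand:
  sig1 = max2(-4, 6) = 6
  sig2 = sub(6, 6) = 0
  sig3 = min2(0, 6) = 0
  sig5 = add(0, -4) = -4
  sig9 = absv(-4) = 4
  sig10 = mul(-4, 0) = 0
  sig11 = absv(0) = 0
  sig12 = max2(4, 0) = 4

Second demand — change propagation:
  sig1: re-runs because src5 -4->6; new result 6 (unchanged).
  sig2: re-examined; everything it read last time is the same (src4 unchanged, sig1 unchanged) — cache 0 kept, no run.
  sig3: re-examined; everything it read last time is the same (sig2 unchanged, sig1 unchanged) — cache 0 kept, no run.
  sig5: re-runs because src5 -4->6; new result 6.
  sig9: re-runs because sig5 -4->6; new result 6.
  sig10: re-runs because src5 -4->6; new result 0 (unchanged).
  sig11: re-examined; everything it read last time is the same (sig10 unchanged) — cache 0 kept, no run.
  sig12: re-runs because sig9 4->6; new result 6.

The important point: at sig2 every value read last time is unchanged, so the dirty flag clears without a run.

sig12 now evaluates to 6.
Run set: sig1, sig5, sig9, sig10, sig12 (5 run).
Changed values: src5, sig5, sig9, sig12.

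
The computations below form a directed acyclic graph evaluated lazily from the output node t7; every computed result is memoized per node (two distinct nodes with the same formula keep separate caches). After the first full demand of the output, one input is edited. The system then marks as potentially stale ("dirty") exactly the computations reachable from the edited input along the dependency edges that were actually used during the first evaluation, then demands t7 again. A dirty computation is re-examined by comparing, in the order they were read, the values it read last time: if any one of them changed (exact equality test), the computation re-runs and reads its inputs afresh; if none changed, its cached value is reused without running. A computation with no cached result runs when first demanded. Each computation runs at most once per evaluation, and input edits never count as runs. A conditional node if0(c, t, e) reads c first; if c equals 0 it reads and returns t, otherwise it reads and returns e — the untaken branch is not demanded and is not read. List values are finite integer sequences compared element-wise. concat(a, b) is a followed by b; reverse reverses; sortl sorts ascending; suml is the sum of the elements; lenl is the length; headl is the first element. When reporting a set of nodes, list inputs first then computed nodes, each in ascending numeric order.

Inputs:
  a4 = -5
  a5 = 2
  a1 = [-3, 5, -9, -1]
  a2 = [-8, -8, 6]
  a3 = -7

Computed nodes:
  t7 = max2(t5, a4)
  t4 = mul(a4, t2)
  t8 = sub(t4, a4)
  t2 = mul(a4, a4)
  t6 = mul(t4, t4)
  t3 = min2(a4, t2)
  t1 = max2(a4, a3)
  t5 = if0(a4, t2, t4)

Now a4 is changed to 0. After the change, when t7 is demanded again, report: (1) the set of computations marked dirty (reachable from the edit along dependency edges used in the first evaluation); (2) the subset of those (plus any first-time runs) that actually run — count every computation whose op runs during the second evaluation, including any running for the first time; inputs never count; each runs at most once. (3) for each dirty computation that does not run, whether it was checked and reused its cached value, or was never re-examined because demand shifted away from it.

The edit dirties: t2, t4, t5, t7.
3 computations run: t2, t5, t7.
Unvisited dirty nodes (no longer demanded): t4.
Note the branch switch — demand abandons t4, which is never re-examined.

First demand of the output computes:
  t2 = mul(-5, -5) = 25
  t4 = mul(-5, 25) = -125
  t5 = if0(a4=-5 -> else branch t4) = -125
  t7 = max2(-125, -5) = -5

After the edit, cleaning proceeds:
  t2: a read changed (a4 -5->0; a4 -5->0) — executes, giving 0.
  t4: stays stale; no demand reaches it after the flip.
  t5: a read changed (a4 -5->0) — executes, giving 0.
  t7: a read changed (t5 -125->0; a4 -5->0) — executes, giving 0.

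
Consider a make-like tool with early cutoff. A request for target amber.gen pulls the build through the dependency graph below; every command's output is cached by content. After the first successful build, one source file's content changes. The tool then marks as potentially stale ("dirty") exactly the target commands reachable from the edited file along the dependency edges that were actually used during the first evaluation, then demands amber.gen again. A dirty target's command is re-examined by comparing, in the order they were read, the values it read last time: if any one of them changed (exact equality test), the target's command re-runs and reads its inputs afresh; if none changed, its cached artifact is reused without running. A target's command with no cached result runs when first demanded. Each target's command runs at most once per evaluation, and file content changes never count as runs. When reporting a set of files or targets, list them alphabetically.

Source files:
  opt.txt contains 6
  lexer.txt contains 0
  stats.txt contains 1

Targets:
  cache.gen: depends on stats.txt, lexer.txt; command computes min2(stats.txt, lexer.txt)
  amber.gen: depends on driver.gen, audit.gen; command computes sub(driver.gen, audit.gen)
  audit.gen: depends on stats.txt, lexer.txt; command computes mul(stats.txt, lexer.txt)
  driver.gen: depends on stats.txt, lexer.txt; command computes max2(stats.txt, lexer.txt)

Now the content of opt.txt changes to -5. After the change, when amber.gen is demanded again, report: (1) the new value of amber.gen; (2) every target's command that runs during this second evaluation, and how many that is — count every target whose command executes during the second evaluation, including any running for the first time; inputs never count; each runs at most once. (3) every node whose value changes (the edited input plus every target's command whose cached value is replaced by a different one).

Demanding amber.gen again yields 1.
0 target commands run: none.
The nodes whose values change: opt.txt.
Note the shortcut — nothing in the graph depends on opt.txt at all, so no recomputation happens.

First demand of the output computes:
  audit.gen = mul(1, 0) = 0
  driver.gen = max2(1, 0) = 1
  amber.gen = sub(1, 0) = 1

After the edit, cleaning proceeds:
  no node depends on opt.txt at all; the second demand re-runs nothing.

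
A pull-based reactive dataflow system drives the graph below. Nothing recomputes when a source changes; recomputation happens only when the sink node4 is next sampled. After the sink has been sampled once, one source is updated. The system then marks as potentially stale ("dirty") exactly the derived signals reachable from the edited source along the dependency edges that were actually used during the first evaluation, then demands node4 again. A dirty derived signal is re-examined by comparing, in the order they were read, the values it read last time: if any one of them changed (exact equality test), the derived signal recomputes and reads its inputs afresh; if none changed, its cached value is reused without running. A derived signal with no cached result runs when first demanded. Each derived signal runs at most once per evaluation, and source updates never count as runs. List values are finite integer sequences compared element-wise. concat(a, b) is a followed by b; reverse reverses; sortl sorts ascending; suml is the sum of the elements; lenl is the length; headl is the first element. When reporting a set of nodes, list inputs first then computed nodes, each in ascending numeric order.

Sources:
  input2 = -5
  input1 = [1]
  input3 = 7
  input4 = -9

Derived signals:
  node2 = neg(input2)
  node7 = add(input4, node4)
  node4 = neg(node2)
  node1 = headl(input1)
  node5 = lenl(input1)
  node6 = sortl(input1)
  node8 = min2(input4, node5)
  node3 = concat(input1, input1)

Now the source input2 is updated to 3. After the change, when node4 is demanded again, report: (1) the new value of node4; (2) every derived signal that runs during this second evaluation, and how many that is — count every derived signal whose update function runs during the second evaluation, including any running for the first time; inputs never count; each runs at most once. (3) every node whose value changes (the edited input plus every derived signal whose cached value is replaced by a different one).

First evaluation (everything demanded from the output):
  node2 = neg(-5) = 5
  node4 = neg(5) = -5

Propagation after the edit:
  node2: runs — input2 -5->3; result -3.
  node4: runs — node2 5->-3; result 3.

New value of node4: 3.
Derived signals that run: node2, node4 — 2 in total.
Values that change: input2, node2, node4.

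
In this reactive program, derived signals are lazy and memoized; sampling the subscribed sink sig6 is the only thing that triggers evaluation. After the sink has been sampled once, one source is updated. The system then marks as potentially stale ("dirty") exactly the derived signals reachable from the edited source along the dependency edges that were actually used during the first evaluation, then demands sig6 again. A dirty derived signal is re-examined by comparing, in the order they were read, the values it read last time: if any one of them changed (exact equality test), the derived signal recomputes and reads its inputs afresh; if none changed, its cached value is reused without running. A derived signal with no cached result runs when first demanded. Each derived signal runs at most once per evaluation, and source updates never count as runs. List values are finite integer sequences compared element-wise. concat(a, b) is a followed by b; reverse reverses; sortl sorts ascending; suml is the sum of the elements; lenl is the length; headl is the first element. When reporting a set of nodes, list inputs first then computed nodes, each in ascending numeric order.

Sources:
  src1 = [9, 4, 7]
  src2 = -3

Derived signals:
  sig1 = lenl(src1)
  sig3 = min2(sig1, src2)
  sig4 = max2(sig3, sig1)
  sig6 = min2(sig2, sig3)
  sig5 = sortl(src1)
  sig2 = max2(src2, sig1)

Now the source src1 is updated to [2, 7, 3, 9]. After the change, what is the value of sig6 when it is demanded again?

First demand of the output computes:
  sig1 = lenl([9, 4, 7]) = 3
  sig2 = max2(-3, 3) = 3
  sig3 = min2(3, -3) = -3
  sig6 = min2(3, -3) = -3

After the edit, cleaning proceeds:
  sig1: a read changed (src1 [9, 4, 7]->[2, 7, 3, 9]) — executes, giving 4.
  sig2: a read changed (sig1 3->4) — executes, giving 4.
  sig3: a read changed (sig1 3->4) — executes, giving -3 — identical to its old value.
  sig6: a read changed (sig2 3->4) — executes, giving -3 — identical to its old value.

Demanding sig6 again yields -3.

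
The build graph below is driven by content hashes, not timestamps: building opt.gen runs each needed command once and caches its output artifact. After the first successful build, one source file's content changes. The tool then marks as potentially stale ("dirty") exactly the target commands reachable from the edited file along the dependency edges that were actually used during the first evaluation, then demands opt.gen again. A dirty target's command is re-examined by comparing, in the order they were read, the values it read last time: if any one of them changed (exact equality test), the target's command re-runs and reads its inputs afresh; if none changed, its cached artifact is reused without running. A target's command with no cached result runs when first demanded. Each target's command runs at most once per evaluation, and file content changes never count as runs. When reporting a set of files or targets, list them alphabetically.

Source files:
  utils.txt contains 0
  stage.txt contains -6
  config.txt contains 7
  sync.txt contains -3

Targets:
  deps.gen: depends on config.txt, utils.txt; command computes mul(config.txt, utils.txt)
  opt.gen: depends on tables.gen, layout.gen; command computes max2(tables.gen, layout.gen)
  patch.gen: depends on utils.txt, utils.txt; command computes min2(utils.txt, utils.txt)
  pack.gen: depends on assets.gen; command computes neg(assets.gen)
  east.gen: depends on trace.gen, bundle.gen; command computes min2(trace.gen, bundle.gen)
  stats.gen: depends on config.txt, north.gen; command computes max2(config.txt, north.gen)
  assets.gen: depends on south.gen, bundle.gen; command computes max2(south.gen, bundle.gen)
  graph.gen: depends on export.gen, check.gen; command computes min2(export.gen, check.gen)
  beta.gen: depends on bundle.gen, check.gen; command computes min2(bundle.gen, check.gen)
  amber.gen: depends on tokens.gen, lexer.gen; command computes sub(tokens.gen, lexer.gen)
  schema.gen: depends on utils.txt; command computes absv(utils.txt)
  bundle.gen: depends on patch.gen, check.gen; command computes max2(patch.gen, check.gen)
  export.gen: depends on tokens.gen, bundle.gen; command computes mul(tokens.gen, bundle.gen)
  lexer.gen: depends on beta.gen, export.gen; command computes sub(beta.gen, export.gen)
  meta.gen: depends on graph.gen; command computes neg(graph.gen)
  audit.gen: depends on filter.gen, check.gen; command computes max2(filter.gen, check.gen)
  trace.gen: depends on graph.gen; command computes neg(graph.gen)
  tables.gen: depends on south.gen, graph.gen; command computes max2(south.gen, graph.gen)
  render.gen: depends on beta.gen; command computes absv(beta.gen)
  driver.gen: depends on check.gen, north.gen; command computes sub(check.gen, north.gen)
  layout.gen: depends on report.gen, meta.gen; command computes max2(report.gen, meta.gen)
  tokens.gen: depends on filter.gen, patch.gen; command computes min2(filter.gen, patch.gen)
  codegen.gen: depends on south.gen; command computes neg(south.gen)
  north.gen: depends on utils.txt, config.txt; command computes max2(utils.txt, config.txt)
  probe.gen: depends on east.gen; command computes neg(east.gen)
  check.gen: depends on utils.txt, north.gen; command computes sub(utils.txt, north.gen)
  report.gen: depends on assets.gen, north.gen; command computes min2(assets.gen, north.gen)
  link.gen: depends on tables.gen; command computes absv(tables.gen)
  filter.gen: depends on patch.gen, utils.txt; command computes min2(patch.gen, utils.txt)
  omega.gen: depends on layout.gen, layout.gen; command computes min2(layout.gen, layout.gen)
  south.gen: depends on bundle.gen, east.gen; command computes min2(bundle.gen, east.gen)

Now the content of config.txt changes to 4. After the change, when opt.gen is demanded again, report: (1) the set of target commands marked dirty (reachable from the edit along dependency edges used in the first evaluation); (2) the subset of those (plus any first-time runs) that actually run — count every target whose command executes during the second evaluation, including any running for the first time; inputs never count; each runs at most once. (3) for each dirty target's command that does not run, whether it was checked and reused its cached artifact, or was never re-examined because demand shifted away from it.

Initial pass — values computed on the first demand:
  north.gen = max2(0, 7) = 7
  check.gen = sub(0, 7) = -7
  patch.gen = min2(0, 0) = 0
  bundle.gen = max2(0, -7) = 0
  filter.gen = min2(0, 0) = 0
  tokens.gen = min2(0, 0) = 0
  export.gen = mul(0, 0) = 0
  graph.gen = min2(0, -7) = -7
  meta.gen = neg(-7) = 7
  trace.gen = neg(-7) = 7
  east.gen = min2(7, 0) = 0
  south.gen = min2(0, 0) = 0
  assets.gen = max2(0, 0) = 0
  report.gen = min2(0, 7) = 0
  layout.gen = max2(0, 7) = 7
  tables.gen = max2(0, -7) = 0
  opt.gen = max2(0, 7) = 7

Second demand — change propagation:
  north.gen: re-runs because config.txt 7->4; new result 4.
  check.gen: re-runs because north.gen 7->4; new result -4.
  bundle.gen: re-runs because check.gen -7->-4; new result 0 (unchanged).
  export.gen: re-examined; everything it read last time is the same (tokens.gen unchanged, bundle.gen unchanged) — cache 0 kept, no run.
  graph.gen: re-runs because check.gen -7->-4; new result -4.
  meta.gen: re-runs because graph.gen -7->-4; new result 4.
  trace.gen: re-runs because graph.gen -7->-4; new result 4.
  east.gen: re-runs because trace.gen 7->4; new result 0 (unchanged).
  south.gen: re-examined; everything it read last time is the same (bundle.gen unchanged, east.gen unchanged) — cache 0 kept, no run.
  assets.gen: re-examined; everything it read last time is the same (south.gen unchanged, bundle.gen unchanged) — cache 0 kept, no run.
  report.gen: re-runs because north.gen 7->4; new result 0 (unchanged).
  layout.gen: re-runs because meta.gen 7->4; new result 4.
  tables.gen: re-runs because graph.gen -7->-4; new result 0 (unchanged).
  opt.gen: re-runs because layout.gen 7->4; new result 4.

The important point: at export.gen every value read last time is unchanged, so the dirty flag clears without a run.

Dirty set: assets.gen, bundle.gen, check.gen, east.gen, export.gen, graph.gen, layout.gen, meta.gen, north.gen, opt.gen, report.gen, south.gen, tables.gen, trace.gen.
Run set: bundle.gen, check.gen, east.gen, graph.gen, layout.gen, meta.gen, north.gen, opt.gen, report.gen, tables.gen, trace.gen (11 run).
Re-examined without running (cache reused): assets.gen, export.gen, south.gen.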